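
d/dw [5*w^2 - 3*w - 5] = 10*w - 3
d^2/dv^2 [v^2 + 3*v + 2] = 2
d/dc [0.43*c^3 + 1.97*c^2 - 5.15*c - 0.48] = 1.29*c^2 + 3.94*c - 5.15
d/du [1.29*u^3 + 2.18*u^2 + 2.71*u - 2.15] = 3.87*u^2 + 4.36*u + 2.71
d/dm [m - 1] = 1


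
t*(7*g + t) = 7*g*t + t^2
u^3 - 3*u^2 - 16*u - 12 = (u - 6)*(u + 1)*(u + 2)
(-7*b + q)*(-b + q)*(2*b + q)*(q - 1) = 14*b^3*q - 14*b^3 - 9*b^2*q^2 + 9*b^2*q - 6*b*q^3 + 6*b*q^2 + q^4 - q^3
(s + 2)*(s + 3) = s^2 + 5*s + 6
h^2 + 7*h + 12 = (h + 3)*(h + 4)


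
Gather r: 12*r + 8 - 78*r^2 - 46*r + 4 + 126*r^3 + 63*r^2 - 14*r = 126*r^3 - 15*r^2 - 48*r + 12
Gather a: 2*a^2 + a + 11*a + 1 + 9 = 2*a^2 + 12*a + 10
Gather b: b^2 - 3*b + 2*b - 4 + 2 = b^2 - b - 2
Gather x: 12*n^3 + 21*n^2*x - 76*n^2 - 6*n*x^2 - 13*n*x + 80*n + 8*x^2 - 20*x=12*n^3 - 76*n^2 + 80*n + x^2*(8 - 6*n) + x*(21*n^2 - 13*n - 20)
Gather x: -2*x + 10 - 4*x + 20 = 30 - 6*x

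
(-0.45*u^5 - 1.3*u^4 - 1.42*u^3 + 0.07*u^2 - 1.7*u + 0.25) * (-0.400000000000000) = 0.18*u^5 + 0.52*u^4 + 0.568*u^3 - 0.028*u^2 + 0.68*u - 0.1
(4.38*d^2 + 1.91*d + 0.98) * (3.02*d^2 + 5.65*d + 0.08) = 13.2276*d^4 + 30.5152*d^3 + 14.1015*d^2 + 5.6898*d + 0.0784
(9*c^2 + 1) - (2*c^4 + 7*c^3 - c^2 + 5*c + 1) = -2*c^4 - 7*c^3 + 10*c^2 - 5*c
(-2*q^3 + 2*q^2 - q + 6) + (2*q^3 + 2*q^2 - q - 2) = 4*q^2 - 2*q + 4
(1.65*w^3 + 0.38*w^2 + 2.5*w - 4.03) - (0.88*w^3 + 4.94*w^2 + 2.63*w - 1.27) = 0.77*w^3 - 4.56*w^2 - 0.13*w - 2.76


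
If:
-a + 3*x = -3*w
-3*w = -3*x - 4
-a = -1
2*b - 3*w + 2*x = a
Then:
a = 1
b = 9/4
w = 5/6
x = -1/2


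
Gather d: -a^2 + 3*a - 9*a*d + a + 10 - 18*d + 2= -a^2 + 4*a + d*(-9*a - 18) + 12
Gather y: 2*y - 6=2*y - 6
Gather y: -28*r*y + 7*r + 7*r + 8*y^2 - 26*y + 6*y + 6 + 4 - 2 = 14*r + 8*y^2 + y*(-28*r - 20) + 8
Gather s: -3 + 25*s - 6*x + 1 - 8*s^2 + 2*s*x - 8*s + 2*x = -8*s^2 + s*(2*x + 17) - 4*x - 2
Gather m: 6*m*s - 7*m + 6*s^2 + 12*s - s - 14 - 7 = m*(6*s - 7) + 6*s^2 + 11*s - 21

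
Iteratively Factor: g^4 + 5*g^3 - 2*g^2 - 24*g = (g + 4)*(g^3 + g^2 - 6*g) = (g + 3)*(g + 4)*(g^2 - 2*g) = (g - 2)*(g + 3)*(g + 4)*(g)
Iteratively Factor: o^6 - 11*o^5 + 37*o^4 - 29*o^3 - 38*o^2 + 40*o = (o - 5)*(o^5 - 6*o^4 + 7*o^3 + 6*o^2 - 8*o) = (o - 5)*(o + 1)*(o^4 - 7*o^3 + 14*o^2 - 8*o) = (o - 5)*(o - 4)*(o + 1)*(o^3 - 3*o^2 + 2*o) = (o - 5)*(o - 4)*(o - 2)*(o + 1)*(o^2 - o) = (o - 5)*(o - 4)*(o - 2)*(o - 1)*(o + 1)*(o)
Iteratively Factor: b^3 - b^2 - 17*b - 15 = (b + 1)*(b^2 - 2*b - 15) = (b + 1)*(b + 3)*(b - 5)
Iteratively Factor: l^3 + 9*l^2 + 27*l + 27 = (l + 3)*(l^2 + 6*l + 9) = (l + 3)^2*(l + 3)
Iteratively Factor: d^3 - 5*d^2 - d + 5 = (d - 1)*(d^2 - 4*d - 5) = (d - 5)*(d - 1)*(d + 1)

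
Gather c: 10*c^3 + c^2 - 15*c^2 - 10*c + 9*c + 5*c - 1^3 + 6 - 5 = 10*c^3 - 14*c^2 + 4*c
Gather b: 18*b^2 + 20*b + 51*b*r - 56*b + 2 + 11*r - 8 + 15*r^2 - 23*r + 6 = 18*b^2 + b*(51*r - 36) + 15*r^2 - 12*r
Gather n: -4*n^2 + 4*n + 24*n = -4*n^2 + 28*n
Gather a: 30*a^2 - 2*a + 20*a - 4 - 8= 30*a^2 + 18*a - 12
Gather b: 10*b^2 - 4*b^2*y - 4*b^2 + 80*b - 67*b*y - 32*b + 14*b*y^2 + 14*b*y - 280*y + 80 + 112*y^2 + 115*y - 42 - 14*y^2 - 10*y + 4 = b^2*(6 - 4*y) + b*(14*y^2 - 53*y + 48) + 98*y^2 - 175*y + 42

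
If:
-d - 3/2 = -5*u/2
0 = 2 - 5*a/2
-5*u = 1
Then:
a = 4/5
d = -2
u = -1/5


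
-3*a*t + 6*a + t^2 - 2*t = (-3*a + t)*(t - 2)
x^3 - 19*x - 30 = (x - 5)*(x + 2)*(x + 3)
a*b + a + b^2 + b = (a + b)*(b + 1)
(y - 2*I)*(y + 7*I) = y^2 + 5*I*y + 14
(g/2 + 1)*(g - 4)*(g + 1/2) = g^3/2 - 3*g^2/4 - 9*g/2 - 2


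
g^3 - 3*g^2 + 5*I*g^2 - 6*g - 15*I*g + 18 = (g - 3)*(g + 2*I)*(g + 3*I)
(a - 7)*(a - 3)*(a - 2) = a^3 - 12*a^2 + 41*a - 42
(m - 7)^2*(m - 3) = m^3 - 17*m^2 + 91*m - 147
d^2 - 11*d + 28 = (d - 7)*(d - 4)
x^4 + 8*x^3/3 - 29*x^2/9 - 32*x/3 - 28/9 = (x - 2)*(x + 1/3)*(x + 2)*(x + 7/3)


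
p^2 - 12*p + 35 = (p - 7)*(p - 5)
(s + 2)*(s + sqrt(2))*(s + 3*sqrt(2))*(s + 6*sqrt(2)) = s^4 + 2*s^3 + 10*sqrt(2)*s^3 + 20*sqrt(2)*s^2 + 54*s^2 + 36*sqrt(2)*s + 108*s + 72*sqrt(2)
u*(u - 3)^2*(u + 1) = u^4 - 5*u^3 + 3*u^2 + 9*u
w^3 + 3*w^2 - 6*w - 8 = (w - 2)*(w + 1)*(w + 4)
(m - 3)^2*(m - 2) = m^3 - 8*m^2 + 21*m - 18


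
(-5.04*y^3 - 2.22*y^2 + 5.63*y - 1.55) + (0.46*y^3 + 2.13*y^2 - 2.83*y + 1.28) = -4.58*y^3 - 0.0900000000000003*y^2 + 2.8*y - 0.27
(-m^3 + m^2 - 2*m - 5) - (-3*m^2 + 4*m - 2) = -m^3 + 4*m^2 - 6*m - 3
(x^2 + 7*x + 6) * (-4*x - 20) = -4*x^3 - 48*x^2 - 164*x - 120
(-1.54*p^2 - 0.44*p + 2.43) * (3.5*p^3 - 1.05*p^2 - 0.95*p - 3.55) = -5.39*p^5 + 0.0770000000000002*p^4 + 10.43*p^3 + 3.3335*p^2 - 0.7465*p - 8.6265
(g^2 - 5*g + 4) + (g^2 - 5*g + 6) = 2*g^2 - 10*g + 10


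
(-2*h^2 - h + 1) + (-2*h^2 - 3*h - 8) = -4*h^2 - 4*h - 7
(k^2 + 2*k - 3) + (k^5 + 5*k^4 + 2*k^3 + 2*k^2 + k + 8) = k^5 + 5*k^4 + 2*k^3 + 3*k^2 + 3*k + 5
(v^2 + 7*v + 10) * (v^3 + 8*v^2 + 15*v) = v^5 + 15*v^4 + 81*v^3 + 185*v^2 + 150*v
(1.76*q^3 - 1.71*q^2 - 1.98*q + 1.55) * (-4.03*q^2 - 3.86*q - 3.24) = -7.0928*q^5 + 0.0977000000000006*q^4 + 8.8776*q^3 + 6.9367*q^2 + 0.432200000000001*q - 5.022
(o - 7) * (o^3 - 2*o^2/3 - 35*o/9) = o^4 - 23*o^3/3 + 7*o^2/9 + 245*o/9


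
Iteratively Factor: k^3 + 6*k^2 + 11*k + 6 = (k + 2)*(k^2 + 4*k + 3) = (k + 1)*(k + 2)*(k + 3)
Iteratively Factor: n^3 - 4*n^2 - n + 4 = (n + 1)*(n^2 - 5*n + 4) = (n - 1)*(n + 1)*(n - 4)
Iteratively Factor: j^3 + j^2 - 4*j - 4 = (j + 1)*(j^2 - 4) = (j - 2)*(j + 1)*(j + 2)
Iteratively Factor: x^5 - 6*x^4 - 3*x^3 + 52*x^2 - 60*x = (x + 3)*(x^4 - 9*x^3 + 24*x^2 - 20*x) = (x - 5)*(x + 3)*(x^3 - 4*x^2 + 4*x) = (x - 5)*(x - 2)*(x + 3)*(x^2 - 2*x) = (x - 5)*(x - 2)^2*(x + 3)*(x)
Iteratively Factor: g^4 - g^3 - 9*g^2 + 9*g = (g - 1)*(g^3 - 9*g) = g*(g - 1)*(g^2 - 9) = g*(g - 1)*(g + 3)*(g - 3)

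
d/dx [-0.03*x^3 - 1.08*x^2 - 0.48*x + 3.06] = -0.09*x^2 - 2.16*x - 0.48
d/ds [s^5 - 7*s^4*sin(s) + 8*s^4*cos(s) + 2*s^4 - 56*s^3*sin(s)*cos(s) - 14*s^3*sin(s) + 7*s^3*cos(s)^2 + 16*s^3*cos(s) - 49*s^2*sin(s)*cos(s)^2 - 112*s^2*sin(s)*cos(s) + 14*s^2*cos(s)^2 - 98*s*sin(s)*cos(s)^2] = -8*s^4*sin(s) - 7*s^4*cos(s) + 5*s^4 - 44*s^3*sin(s) - 7*s^3*sin(2*s) + 18*s^3*cos(s) - 56*s^3*cos(2*s) + 8*s^3 - 42*s^2*sin(s) - 98*s^2*sin(2*s) + 143*s^2*cos(s)/4 - 203*s^2*cos(2*s)/2 - 147*s^2*cos(3*s)/4 + 21*s^2/2 + 147*s*sin(s)/2 - 112*s*sin(2*s) - 49*s*sin(3*s)/2 - 98*sqrt(2)*s*sin(s + pi/4) + 147*s*cos(s)/2 + 14*s*cos(2*s) - 147*s*cos(3*s)/2 + 14*s - 49*sin(s)/2 - 49*sin(3*s)/2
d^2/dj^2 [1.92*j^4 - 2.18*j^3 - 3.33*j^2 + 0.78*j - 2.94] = 23.04*j^2 - 13.08*j - 6.66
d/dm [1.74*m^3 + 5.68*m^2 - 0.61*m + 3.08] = 5.22*m^2 + 11.36*m - 0.61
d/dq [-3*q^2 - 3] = -6*q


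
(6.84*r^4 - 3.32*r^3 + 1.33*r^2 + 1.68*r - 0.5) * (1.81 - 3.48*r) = -23.8032*r^5 + 23.934*r^4 - 10.6376*r^3 - 3.4391*r^2 + 4.7808*r - 0.905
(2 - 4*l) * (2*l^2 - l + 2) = -8*l^3 + 8*l^2 - 10*l + 4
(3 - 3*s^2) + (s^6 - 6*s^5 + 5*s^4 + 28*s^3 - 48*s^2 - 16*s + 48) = s^6 - 6*s^5 + 5*s^4 + 28*s^3 - 51*s^2 - 16*s + 51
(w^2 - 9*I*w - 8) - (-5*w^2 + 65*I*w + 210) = 6*w^2 - 74*I*w - 218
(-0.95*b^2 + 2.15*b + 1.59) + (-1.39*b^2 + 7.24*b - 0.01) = -2.34*b^2 + 9.39*b + 1.58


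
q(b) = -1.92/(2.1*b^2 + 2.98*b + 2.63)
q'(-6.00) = -0.01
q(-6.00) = -0.03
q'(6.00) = 0.01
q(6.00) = -0.02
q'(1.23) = 0.17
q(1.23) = -0.20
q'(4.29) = 0.01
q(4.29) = -0.04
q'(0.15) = 0.71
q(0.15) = -0.61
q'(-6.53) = -0.01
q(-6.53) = -0.03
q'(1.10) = 0.20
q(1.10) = -0.23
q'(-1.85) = -0.50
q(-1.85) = -0.45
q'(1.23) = 0.17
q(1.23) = -0.20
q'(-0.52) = 0.56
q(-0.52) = -1.16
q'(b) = -1.92*(-4.2*b - 2.98)/(2.1*b^2 + 2.98*b + 2.63)^2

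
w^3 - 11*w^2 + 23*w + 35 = (w - 7)*(w - 5)*(w + 1)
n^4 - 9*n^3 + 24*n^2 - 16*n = n*(n - 4)^2*(n - 1)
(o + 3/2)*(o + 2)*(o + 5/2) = o^3 + 6*o^2 + 47*o/4 + 15/2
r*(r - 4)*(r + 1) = r^3 - 3*r^2 - 4*r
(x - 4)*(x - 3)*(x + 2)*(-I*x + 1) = -I*x^4 + x^3 + 5*I*x^3 - 5*x^2 + 2*I*x^2 - 2*x - 24*I*x + 24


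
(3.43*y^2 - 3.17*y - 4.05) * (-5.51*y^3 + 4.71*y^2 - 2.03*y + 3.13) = -18.8993*y^5 + 33.622*y^4 + 0.421899999999997*y^3 - 1.9045*y^2 - 1.7006*y - 12.6765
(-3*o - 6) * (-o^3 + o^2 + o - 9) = 3*o^4 + 3*o^3 - 9*o^2 + 21*o + 54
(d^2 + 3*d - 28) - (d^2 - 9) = 3*d - 19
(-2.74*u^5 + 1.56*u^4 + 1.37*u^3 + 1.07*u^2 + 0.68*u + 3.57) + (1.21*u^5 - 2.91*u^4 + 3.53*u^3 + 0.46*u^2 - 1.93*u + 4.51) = -1.53*u^5 - 1.35*u^4 + 4.9*u^3 + 1.53*u^2 - 1.25*u + 8.08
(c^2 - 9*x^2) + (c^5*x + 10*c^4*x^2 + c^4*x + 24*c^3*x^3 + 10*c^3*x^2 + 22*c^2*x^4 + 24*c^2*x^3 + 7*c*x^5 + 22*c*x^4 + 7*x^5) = c^5*x + 10*c^4*x^2 + c^4*x + 24*c^3*x^3 + 10*c^3*x^2 + 22*c^2*x^4 + 24*c^2*x^3 + c^2 + 7*c*x^5 + 22*c*x^4 + 7*x^5 - 9*x^2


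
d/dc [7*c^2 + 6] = 14*c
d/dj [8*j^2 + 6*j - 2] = 16*j + 6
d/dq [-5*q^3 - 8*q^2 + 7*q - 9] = -15*q^2 - 16*q + 7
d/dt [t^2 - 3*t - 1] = 2*t - 3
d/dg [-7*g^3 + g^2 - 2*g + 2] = -21*g^2 + 2*g - 2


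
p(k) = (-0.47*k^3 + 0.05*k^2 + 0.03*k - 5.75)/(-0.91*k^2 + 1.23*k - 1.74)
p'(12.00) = 0.51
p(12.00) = 6.87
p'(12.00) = 0.51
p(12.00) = 6.87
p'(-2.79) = 0.72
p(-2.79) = -0.39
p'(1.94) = -0.83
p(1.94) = 3.22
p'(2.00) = -0.76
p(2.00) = 3.17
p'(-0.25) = 2.23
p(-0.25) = 2.73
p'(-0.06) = 2.32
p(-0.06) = 3.17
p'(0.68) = 0.39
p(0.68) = 4.42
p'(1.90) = -0.88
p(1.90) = 3.25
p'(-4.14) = 0.60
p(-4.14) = -1.26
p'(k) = (1.82*k - 1.23)*(-0.47*k^3 + 0.05*k^2 + 0.03*k - 5.75)/(-0.91*k^2 + 1.23*k - 1.74)^2 + (-1.41*k^2 + 0.1*k + 0.03)/(-0.91*k^2 + 1.23*k - 1.74)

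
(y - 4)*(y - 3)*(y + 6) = y^3 - y^2 - 30*y + 72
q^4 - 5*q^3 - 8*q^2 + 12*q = q*(q - 6)*(q - 1)*(q + 2)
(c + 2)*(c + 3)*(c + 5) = c^3 + 10*c^2 + 31*c + 30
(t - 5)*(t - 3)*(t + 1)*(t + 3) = t^4 - 4*t^3 - 14*t^2 + 36*t + 45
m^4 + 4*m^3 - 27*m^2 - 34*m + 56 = (m - 4)*(m - 1)*(m + 2)*(m + 7)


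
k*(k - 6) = k^2 - 6*k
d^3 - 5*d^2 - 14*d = d*(d - 7)*(d + 2)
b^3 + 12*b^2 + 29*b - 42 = (b - 1)*(b + 6)*(b + 7)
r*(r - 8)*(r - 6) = r^3 - 14*r^2 + 48*r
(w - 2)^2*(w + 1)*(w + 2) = w^4 - w^3 - 6*w^2 + 4*w + 8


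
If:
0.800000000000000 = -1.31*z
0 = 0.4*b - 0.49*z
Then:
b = -0.75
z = -0.61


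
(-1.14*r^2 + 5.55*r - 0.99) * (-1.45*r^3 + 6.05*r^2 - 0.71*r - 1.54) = 1.653*r^5 - 14.9445*r^4 + 35.8224*r^3 - 8.1744*r^2 - 7.8441*r + 1.5246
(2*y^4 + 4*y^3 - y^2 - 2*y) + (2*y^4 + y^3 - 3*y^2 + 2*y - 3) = 4*y^4 + 5*y^3 - 4*y^2 - 3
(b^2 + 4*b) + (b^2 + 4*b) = 2*b^2 + 8*b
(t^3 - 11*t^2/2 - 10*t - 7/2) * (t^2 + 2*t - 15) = t^5 - 7*t^4/2 - 36*t^3 + 59*t^2 + 143*t + 105/2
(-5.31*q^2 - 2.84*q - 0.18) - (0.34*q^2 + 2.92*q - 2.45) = -5.65*q^2 - 5.76*q + 2.27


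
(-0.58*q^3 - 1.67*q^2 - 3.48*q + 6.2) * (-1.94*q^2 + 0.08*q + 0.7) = 1.1252*q^5 + 3.1934*q^4 + 6.2116*q^3 - 13.4754*q^2 - 1.94*q + 4.34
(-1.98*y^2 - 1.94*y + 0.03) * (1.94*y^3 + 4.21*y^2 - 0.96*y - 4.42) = -3.8412*y^5 - 12.0994*y^4 - 6.2084*y^3 + 10.7403*y^2 + 8.546*y - 0.1326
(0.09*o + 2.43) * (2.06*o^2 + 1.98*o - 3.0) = 0.1854*o^3 + 5.184*o^2 + 4.5414*o - 7.29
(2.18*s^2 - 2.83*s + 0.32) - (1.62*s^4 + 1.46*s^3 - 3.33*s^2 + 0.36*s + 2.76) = -1.62*s^4 - 1.46*s^3 + 5.51*s^2 - 3.19*s - 2.44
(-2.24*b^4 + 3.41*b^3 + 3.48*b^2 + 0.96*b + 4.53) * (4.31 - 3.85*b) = 8.624*b^5 - 22.7829*b^4 + 1.2991*b^3 + 11.3028*b^2 - 13.3029*b + 19.5243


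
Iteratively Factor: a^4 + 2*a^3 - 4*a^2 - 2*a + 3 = (a - 1)*(a^3 + 3*a^2 - a - 3) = (a - 1)*(a + 3)*(a^2 - 1) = (a - 1)*(a + 1)*(a + 3)*(a - 1)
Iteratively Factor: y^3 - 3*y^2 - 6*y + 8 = (y + 2)*(y^2 - 5*y + 4) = (y - 1)*(y + 2)*(y - 4)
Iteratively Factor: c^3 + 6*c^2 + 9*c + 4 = (c + 1)*(c^2 + 5*c + 4) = (c + 1)^2*(c + 4)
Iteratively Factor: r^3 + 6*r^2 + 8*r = (r)*(r^2 + 6*r + 8) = r*(r + 2)*(r + 4)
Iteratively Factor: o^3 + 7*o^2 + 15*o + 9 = (o + 1)*(o^2 + 6*o + 9) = (o + 1)*(o + 3)*(o + 3)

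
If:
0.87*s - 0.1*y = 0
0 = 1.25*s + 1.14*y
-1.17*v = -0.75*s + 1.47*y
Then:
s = 0.00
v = 0.00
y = 0.00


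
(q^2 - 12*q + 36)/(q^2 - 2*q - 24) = (q - 6)/(q + 4)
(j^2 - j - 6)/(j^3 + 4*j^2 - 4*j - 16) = (j - 3)/(j^2 + 2*j - 8)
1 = 1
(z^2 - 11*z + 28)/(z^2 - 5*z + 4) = (z - 7)/(z - 1)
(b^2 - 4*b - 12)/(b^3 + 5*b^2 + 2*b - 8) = (b - 6)/(b^2 + 3*b - 4)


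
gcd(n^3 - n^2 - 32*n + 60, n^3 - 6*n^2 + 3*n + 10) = n^2 - 7*n + 10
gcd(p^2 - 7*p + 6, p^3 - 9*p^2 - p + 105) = 1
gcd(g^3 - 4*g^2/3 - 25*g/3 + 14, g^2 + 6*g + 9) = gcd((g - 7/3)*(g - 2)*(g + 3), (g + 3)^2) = g + 3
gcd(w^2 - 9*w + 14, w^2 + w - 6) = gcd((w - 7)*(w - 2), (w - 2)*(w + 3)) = w - 2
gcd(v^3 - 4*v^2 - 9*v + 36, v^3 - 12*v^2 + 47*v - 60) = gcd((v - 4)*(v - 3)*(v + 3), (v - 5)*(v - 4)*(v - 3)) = v^2 - 7*v + 12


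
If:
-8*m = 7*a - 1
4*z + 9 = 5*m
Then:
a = -32*z/35 - 67/35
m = 4*z/5 + 9/5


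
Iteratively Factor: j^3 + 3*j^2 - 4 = (j + 2)*(j^2 + j - 2) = (j + 2)^2*(j - 1)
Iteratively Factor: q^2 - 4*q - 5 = (q + 1)*(q - 5)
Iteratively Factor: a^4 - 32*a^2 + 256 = (a + 4)*(a^3 - 4*a^2 - 16*a + 64) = (a - 4)*(a + 4)*(a^2 - 16) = (a - 4)*(a + 4)^2*(a - 4)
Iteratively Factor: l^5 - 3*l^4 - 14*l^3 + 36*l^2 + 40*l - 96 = (l - 2)*(l^4 - l^3 - 16*l^2 + 4*l + 48) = (l - 2)^2*(l^3 + l^2 - 14*l - 24) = (l - 2)^2*(l + 2)*(l^2 - l - 12) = (l - 4)*(l - 2)^2*(l + 2)*(l + 3)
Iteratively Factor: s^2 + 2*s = (s)*(s + 2)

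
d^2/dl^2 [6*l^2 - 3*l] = 12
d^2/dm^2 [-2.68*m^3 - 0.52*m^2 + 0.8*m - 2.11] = -16.08*m - 1.04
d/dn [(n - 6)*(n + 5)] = 2*n - 1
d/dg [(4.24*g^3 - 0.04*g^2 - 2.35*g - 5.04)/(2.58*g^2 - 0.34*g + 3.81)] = (10.9392*g^4 - 2.8832*g^3 + 54.5398*g^2 + 25.7016*g - 10.6671)/(6.6564*g^4 - 1.7544*g^3 + 19.7752*g^2 - 2.5908*g + 14.5161)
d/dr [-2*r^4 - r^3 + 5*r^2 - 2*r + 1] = -8*r^3 - 3*r^2 + 10*r - 2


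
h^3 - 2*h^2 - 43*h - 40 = (h - 8)*(h + 1)*(h + 5)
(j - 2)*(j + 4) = j^2 + 2*j - 8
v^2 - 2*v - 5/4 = (v - 5/2)*(v + 1/2)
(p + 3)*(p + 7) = p^2 + 10*p + 21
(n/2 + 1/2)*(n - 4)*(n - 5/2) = n^3/2 - 11*n^2/4 + 7*n/4 + 5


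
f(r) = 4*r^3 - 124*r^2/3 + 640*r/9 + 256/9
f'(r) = 12*r^2 - 248*r/3 + 640/9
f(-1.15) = -114.08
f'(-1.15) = 182.05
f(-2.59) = -502.50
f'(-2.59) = 365.71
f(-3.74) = -1024.92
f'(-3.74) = 548.14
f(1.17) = 61.47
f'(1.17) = -9.18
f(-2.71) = -547.43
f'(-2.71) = 383.27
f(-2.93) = -635.37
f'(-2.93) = 416.34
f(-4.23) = -1314.68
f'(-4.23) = 635.51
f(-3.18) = -744.30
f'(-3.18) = 455.34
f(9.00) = 236.44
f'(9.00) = 299.11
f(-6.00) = -2750.22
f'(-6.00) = 999.11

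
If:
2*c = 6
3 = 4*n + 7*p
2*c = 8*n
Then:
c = 3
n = 3/4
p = 0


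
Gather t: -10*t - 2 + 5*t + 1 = -5*t - 1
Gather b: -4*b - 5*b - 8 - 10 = -9*b - 18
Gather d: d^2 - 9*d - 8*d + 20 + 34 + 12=d^2 - 17*d + 66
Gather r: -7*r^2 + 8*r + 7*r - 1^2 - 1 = -7*r^2 + 15*r - 2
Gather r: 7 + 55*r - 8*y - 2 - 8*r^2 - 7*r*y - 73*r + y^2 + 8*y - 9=-8*r^2 + r*(-7*y - 18) + y^2 - 4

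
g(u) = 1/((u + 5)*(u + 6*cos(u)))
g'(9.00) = 0.01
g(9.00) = 0.02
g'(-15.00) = 0.00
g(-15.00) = 0.01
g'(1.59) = 0.33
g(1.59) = 0.10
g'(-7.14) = 0.32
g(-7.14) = 0.15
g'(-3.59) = 0.07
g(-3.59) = -0.08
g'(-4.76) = 4.92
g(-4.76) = -0.93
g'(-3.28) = 0.04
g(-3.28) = -0.06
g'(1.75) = 1.54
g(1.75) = 0.22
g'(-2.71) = 0.00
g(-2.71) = -0.05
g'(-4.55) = 1.25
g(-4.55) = -0.40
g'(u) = (6*sin(u) - 1)/((u + 5)*(u + 6*cos(u))^2) - 1/((u + 5)^2*(u + 6*cos(u))) = (-u + (u + 5)*(6*sin(u) - 1) - 6*cos(u))/((u + 5)^2*(u + 6*cos(u))^2)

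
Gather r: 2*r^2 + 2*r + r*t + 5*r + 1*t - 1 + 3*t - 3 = 2*r^2 + r*(t + 7) + 4*t - 4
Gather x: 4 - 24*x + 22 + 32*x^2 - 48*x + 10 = 32*x^2 - 72*x + 36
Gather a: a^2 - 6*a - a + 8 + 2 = a^2 - 7*a + 10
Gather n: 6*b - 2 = 6*b - 2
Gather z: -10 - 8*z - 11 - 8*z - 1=-16*z - 22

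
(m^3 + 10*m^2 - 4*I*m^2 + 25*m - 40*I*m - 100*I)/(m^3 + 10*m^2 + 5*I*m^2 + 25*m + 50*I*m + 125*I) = (m - 4*I)/(m + 5*I)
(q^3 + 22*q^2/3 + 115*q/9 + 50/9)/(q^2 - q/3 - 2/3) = (3*q^2 + 20*q + 25)/(3*(q - 1))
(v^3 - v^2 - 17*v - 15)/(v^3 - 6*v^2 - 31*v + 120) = (v^3 - v^2 - 17*v - 15)/(v^3 - 6*v^2 - 31*v + 120)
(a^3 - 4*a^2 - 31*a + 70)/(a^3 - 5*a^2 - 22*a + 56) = (a + 5)/(a + 4)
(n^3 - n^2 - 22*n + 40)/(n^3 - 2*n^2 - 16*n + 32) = (n + 5)/(n + 4)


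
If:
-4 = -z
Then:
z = 4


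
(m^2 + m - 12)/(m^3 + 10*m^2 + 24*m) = (m - 3)/(m*(m + 6))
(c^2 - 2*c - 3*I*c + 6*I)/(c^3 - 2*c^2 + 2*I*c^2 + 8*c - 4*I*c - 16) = (c - 3*I)/(c^2 + 2*I*c + 8)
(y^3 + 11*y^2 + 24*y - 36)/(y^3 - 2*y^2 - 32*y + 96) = (y^2 + 5*y - 6)/(y^2 - 8*y + 16)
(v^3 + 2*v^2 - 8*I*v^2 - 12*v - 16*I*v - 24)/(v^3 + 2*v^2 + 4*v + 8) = (v - 6*I)/(v + 2*I)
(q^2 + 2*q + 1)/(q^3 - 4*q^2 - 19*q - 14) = (q + 1)/(q^2 - 5*q - 14)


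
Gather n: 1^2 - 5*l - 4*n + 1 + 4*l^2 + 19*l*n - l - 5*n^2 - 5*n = 4*l^2 - 6*l - 5*n^2 + n*(19*l - 9) + 2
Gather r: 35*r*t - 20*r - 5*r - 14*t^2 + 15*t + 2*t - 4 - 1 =r*(35*t - 25) - 14*t^2 + 17*t - 5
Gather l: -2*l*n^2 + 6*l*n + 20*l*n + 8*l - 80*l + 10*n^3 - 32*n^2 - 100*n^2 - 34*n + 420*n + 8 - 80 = l*(-2*n^2 + 26*n - 72) + 10*n^3 - 132*n^2 + 386*n - 72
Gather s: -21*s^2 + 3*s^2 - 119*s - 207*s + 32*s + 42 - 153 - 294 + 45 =-18*s^2 - 294*s - 360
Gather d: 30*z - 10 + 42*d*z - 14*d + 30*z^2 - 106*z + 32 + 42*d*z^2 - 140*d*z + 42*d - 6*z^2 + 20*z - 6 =d*(42*z^2 - 98*z + 28) + 24*z^2 - 56*z + 16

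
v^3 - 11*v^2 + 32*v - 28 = (v - 7)*(v - 2)^2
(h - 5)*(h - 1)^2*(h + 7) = h^4 - 38*h^2 + 72*h - 35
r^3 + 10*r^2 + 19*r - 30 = (r - 1)*(r + 5)*(r + 6)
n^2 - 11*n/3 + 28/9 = (n - 7/3)*(n - 4/3)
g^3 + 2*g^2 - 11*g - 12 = (g - 3)*(g + 1)*(g + 4)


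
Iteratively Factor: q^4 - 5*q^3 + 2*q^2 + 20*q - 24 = (q - 2)*(q^3 - 3*q^2 - 4*q + 12) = (q - 3)*(q - 2)*(q^2 - 4) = (q - 3)*(q - 2)^2*(q + 2)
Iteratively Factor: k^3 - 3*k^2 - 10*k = (k - 5)*(k^2 + 2*k) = (k - 5)*(k + 2)*(k)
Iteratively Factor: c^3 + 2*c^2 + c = (c)*(c^2 + 2*c + 1) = c*(c + 1)*(c + 1)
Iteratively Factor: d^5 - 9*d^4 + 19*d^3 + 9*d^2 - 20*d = (d)*(d^4 - 9*d^3 + 19*d^2 + 9*d - 20) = d*(d - 5)*(d^3 - 4*d^2 - d + 4) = d*(d - 5)*(d + 1)*(d^2 - 5*d + 4) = d*(d - 5)*(d - 4)*(d + 1)*(d - 1)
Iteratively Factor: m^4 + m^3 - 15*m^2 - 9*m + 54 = (m - 3)*(m^3 + 4*m^2 - 3*m - 18) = (m - 3)*(m - 2)*(m^2 + 6*m + 9) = (m - 3)*(m - 2)*(m + 3)*(m + 3)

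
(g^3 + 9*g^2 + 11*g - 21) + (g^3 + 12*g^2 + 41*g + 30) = 2*g^3 + 21*g^2 + 52*g + 9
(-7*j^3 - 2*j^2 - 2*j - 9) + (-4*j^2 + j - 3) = -7*j^3 - 6*j^2 - j - 12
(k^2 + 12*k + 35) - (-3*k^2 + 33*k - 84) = 4*k^2 - 21*k + 119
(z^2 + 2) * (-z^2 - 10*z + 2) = -z^4 - 10*z^3 - 20*z + 4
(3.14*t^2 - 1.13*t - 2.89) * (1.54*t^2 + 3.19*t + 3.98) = 4.8356*t^4 + 8.2764*t^3 + 4.4419*t^2 - 13.7165*t - 11.5022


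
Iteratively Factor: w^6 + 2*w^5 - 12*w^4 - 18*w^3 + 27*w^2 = (w + 3)*(w^5 - w^4 - 9*w^3 + 9*w^2) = (w + 3)^2*(w^4 - 4*w^3 + 3*w^2) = (w - 3)*(w + 3)^2*(w^3 - w^2) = (w - 3)*(w - 1)*(w + 3)^2*(w^2) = w*(w - 3)*(w - 1)*(w + 3)^2*(w)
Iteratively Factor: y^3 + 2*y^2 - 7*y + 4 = (y - 1)*(y^2 + 3*y - 4) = (y - 1)*(y + 4)*(y - 1)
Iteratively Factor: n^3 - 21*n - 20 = (n - 5)*(n^2 + 5*n + 4) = (n - 5)*(n + 1)*(n + 4)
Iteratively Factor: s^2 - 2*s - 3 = (s - 3)*(s + 1)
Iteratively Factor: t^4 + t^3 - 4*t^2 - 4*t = (t + 1)*(t^3 - 4*t) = t*(t + 1)*(t^2 - 4) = t*(t - 2)*(t + 1)*(t + 2)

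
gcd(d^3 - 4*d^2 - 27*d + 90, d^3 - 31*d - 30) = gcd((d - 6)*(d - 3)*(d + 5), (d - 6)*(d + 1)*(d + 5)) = d^2 - d - 30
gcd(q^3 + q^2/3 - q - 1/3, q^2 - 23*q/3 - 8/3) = q + 1/3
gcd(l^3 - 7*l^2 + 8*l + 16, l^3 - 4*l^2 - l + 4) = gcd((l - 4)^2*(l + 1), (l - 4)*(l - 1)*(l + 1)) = l^2 - 3*l - 4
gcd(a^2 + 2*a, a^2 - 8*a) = a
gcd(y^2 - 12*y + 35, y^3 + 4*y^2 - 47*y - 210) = y - 7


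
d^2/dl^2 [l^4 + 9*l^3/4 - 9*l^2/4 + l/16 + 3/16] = 12*l^2 + 27*l/2 - 9/2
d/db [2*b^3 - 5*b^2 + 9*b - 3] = 6*b^2 - 10*b + 9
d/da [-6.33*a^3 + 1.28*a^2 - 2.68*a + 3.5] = -18.99*a^2 + 2.56*a - 2.68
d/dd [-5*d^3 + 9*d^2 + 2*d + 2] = -15*d^2 + 18*d + 2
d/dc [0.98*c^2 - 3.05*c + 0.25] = 1.96*c - 3.05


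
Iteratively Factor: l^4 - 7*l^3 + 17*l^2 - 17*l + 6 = (l - 3)*(l^3 - 4*l^2 + 5*l - 2) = (l - 3)*(l - 1)*(l^2 - 3*l + 2) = (l - 3)*(l - 2)*(l - 1)*(l - 1)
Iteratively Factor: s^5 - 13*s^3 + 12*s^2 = (s)*(s^4 - 13*s^2 + 12*s) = s*(s - 1)*(s^3 + s^2 - 12*s) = s*(s - 1)*(s + 4)*(s^2 - 3*s) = s*(s - 3)*(s - 1)*(s + 4)*(s)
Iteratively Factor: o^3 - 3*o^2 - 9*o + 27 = (o - 3)*(o^2 - 9) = (o - 3)^2*(o + 3)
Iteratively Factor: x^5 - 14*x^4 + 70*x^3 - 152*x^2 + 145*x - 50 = (x - 1)*(x^4 - 13*x^3 + 57*x^2 - 95*x + 50) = (x - 1)^2*(x^3 - 12*x^2 + 45*x - 50) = (x - 2)*(x - 1)^2*(x^2 - 10*x + 25) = (x - 5)*(x - 2)*(x - 1)^2*(x - 5)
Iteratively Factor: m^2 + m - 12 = (m + 4)*(m - 3)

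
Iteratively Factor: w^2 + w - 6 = (w + 3)*(w - 2)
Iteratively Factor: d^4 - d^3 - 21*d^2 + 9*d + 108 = (d + 3)*(d^3 - 4*d^2 - 9*d + 36) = (d - 3)*(d + 3)*(d^2 - d - 12) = (d - 4)*(d - 3)*(d + 3)*(d + 3)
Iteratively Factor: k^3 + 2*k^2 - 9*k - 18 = (k + 2)*(k^2 - 9) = (k - 3)*(k + 2)*(k + 3)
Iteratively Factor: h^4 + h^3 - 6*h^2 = (h + 3)*(h^3 - 2*h^2) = h*(h + 3)*(h^2 - 2*h) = h^2*(h + 3)*(h - 2)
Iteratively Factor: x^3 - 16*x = (x + 4)*(x^2 - 4*x) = (x - 4)*(x + 4)*(x)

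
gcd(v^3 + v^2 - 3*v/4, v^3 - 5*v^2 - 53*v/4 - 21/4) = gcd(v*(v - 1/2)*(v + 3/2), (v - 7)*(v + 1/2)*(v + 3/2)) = v + 3/2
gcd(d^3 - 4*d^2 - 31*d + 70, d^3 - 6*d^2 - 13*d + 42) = d^2 - 9*d + 14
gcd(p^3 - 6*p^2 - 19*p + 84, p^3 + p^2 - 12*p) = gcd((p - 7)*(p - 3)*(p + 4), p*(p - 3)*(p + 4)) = p^2 + p - 12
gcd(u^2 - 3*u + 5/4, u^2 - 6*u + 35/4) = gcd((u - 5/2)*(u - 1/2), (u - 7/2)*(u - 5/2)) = u - 5/2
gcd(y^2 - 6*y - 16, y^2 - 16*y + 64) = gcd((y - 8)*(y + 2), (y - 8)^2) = y - 8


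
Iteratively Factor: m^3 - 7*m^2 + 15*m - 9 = (m - 3)*(m^2 - 4*m + 3) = (m - 3)^2*(m - 1)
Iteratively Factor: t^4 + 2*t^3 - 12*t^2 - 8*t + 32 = (t + 2)*(t^3 - 12*t + 16) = (t - 2)*(t + 2)*(t^2 + 2*t - 8) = (t - 2)^2*(t + 2)*(t + 4)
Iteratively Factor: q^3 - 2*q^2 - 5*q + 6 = (q - 1)*(q^2 - q - 6) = (q - 1)*(q + 2)*(q - 3)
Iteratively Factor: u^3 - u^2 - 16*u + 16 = (u + 4)*(u^2 - 5*u + 4) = (u - 4)*(u + 4)*(u - 1)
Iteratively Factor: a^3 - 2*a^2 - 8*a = (a + 2)*(a^2 - 4*a) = (a - 4)*(a + 2)*(a)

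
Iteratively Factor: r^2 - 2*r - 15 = (r + 3)*(r - 5)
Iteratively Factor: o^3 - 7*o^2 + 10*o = (o - 5)*(o^2 - 2*o) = (o - 5)*(o - 2)*(o)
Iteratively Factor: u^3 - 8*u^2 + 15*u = (u)*(u^2 - 8*u + 15) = u*(u - 3)*(u - 5)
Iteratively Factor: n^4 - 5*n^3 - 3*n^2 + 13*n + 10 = (n + 1)*(n^3 - 6*n^2 + 3*n + 10) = (n - 2)*(n + 1)*(n^2 - 4*n - 5) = (n - 5)*(n - 2)*(n + 1)*(n + 1)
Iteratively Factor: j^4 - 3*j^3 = (j - 3)*(j^3) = j*(j - 3)*(j^2) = j^2*(j - 3)*(j)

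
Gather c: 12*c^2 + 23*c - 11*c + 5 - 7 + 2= 12*c^2 + 12*c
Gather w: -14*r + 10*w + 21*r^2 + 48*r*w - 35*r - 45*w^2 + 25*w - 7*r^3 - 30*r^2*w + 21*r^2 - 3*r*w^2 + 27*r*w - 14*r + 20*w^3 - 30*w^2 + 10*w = -7*r^3 + 42*r^2 - 63*r + 20*w^3 + w^2*(-3*r - 75) + w*(-30*r^2 + 75*r + 45)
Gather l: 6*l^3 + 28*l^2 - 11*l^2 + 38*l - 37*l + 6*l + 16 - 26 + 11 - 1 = 6*l^3 + 17*l^2 + 7*l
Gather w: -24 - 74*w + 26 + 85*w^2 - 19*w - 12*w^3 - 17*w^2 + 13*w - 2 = -12*w^3 + 68*w^2 - 80*w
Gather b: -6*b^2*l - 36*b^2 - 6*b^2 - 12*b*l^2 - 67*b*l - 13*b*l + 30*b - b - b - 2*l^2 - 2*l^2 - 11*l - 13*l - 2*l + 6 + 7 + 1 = b^2*(-6*l - 42) + b*(-12*l^2 - 80*l + 28) - 4*l^2 - 26*l + 14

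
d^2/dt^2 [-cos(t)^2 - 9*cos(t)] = 9*cos(t) + 2*cos(2*t)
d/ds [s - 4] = 1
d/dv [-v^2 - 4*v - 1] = -2*v - 4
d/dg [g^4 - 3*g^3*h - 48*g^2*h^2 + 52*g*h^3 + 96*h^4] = 4*g^3 - 9*g^2*h - 96*g*h^2 + 52*h^3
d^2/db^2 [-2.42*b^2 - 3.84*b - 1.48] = -4.84000000000000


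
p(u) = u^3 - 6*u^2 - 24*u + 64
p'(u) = 3*u^2 - 12*u - 24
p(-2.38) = 73.65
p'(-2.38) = 21.55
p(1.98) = 0.72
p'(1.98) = -36.00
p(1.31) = 24.51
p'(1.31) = -34.57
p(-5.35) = -132.47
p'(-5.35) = 126.07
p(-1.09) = 81.74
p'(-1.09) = -7.36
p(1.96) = 1.44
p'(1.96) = -36.00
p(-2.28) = 75.68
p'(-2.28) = 18.96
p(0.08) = 62.04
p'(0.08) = -24.94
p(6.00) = -80.00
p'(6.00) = 12.00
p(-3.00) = 55.00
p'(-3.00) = 39.00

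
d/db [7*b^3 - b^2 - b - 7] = 21*b^2 - 2*b - 1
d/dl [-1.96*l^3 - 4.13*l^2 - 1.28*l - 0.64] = -5.88*l^2 - 8.26*l - 1.28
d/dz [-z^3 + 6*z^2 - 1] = 3*z*(4 - z)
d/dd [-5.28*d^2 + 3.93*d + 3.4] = 3.93 - 10.56*d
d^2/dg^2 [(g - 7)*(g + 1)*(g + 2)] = 6*g - 8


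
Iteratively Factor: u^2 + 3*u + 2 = (u + 2)*(u + 1)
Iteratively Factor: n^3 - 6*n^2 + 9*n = (n)*(n^2 - 6*n + 9) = n*(n - 3)*(n - 3)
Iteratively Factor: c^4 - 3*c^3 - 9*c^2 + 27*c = (c)*(c^3 - 3*c^2 - 9*c + 27) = c*(c - 3)*(c^2 - 9) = c*(c - 3)^2*(c + 3)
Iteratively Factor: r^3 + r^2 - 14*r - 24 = (r - 4)*(r^2 + 5*r + 6) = (r - 4)*(r + 2)*(r + 3)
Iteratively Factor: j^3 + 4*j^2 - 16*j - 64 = (j + 4)*(j^2 - 16) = (j - 4)*(j + 4)*(j + 4)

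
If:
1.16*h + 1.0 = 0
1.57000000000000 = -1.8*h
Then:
No Solution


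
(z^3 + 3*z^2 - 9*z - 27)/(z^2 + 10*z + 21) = (z^2 - 9)/(z + 7)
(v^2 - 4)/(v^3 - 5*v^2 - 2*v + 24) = (v - 2)/(v^2 - 7*v + 12)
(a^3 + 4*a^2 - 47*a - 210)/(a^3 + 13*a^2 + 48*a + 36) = (a^2 - 2*a - 35)/(a^2 + 7*a + 6)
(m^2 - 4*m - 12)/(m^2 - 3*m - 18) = (m + 2)/(m + 3)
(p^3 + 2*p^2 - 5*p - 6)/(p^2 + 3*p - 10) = (p^2 + 4*p + 3)/(p + 5)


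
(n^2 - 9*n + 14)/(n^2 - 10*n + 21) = (n - 2)/(n - 3)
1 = 1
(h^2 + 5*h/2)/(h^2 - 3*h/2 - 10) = h/(h - 4)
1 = 1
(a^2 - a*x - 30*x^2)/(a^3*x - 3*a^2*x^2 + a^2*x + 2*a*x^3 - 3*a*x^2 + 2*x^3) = (a^2 - a*x - 30*x^2)/(x*(a^3 - 3*a^2*x + a^2 + 2*a*x^2 - 3*a*x + 2*x^2))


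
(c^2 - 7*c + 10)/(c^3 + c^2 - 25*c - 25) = (c - 2)/(c^2 + 6*c + 5)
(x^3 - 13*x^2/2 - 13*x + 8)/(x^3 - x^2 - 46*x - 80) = (x - 1/2)/(x + 5)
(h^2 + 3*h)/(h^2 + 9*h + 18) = h/(h + 6)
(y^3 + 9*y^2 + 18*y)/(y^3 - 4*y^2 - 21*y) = (y + 6)/(y - 7)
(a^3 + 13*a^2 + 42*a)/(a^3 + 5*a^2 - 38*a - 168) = a*(a + 6)/(a^2 - 2*a - 24)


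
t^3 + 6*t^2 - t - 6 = (t - 1)*(t + 1)*(t + 6)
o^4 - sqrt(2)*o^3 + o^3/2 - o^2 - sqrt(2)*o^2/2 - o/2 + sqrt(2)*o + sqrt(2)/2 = (o - 1)*(o + 1/2)*(o + 1)*(o - sqrt(2))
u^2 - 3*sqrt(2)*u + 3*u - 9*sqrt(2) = (u + 3)*(u - 3*sqrt(2))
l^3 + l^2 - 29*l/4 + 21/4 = (l - 3/2)*(l - 1)*(l + 7/2)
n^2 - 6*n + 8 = (n - 4)*(n - 2)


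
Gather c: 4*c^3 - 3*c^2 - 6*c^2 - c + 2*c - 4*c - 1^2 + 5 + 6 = 4*c^3 - 9*c^2 - 3*c + 10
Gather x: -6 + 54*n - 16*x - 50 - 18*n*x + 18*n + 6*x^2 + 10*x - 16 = 72*n + 6*x^2 + x*(-18*n - 6) - 72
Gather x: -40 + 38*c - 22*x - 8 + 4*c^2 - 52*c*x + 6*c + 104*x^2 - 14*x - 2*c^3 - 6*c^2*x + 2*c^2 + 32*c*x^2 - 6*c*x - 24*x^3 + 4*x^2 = -2*c^3 + 6*c^2 + 44*c - 24*x^3 + x^2*(32*c + 108) + x*(-6*c^2 - 58*c - 36) - 48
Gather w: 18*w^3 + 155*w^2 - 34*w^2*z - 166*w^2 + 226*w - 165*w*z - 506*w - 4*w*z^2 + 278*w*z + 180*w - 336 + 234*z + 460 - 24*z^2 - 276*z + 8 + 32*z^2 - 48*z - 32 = 18*w^3 + w^2*(-34*z - 11) + w*(-4*z^2 + 113*z - 100) + 8*z^2 - 90*z + 100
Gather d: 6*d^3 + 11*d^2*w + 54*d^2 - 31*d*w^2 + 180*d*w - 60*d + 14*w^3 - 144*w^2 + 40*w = 6*d^3 + d^2*(11*w + 54) + d*(-31*w^2 + 180*w - 60) + 14*w^3 - 144*w^2 + 40*w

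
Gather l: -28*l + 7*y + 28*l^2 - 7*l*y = 28*l^2 + l*(-7*y - 28) + 7*y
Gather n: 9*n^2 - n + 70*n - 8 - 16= 9*n^2 + 69*n - 24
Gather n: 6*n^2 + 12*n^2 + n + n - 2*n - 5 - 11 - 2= 18*n^2 - 18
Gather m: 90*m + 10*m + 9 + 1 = 100*m + 10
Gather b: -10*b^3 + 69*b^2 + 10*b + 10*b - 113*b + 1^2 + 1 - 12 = -10*b^3 + 69*b^2 - 93*b - 10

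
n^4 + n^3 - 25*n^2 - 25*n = n*(n - 5)*(n + 1)*(n + 5)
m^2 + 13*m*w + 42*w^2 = (m + 6*w)*(m + 7*w)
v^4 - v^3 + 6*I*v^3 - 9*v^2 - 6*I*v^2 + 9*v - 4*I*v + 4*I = (v - 1)*(v + I)^2*(v + 4*I)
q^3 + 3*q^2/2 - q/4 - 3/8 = (q - 1/2)*(q + 1/2)*(q + 3/2)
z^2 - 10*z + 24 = (z - 6)*(z - 4)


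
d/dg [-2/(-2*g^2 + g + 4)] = 2*(1 - 4*g)/(-2*g^2 + g + 4)^2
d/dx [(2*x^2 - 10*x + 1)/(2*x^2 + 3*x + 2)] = (26*x^2 + 4*x - 23)/(4*x^4 + 12*x^3 + 17*x^2 + 12*x + 4)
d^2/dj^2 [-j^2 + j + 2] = -2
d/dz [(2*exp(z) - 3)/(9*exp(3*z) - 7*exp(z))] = 3*(-12*exp(3*z) + 27*exp(2*z) - 7)*exp(-z)/(81*exp(4*z) - 126*exp(2*z) + 49)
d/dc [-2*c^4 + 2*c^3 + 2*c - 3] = -8*c^3 + 6*c^2 + 2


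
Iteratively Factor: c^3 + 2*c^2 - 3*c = (c)*(c^2 + 2*c - 3) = c*(c + 3)*(c - 1)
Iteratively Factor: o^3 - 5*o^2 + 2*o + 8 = (o - 4)*(o^2 - o - 2) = (o - 4)*(o - 2)*(o + 1)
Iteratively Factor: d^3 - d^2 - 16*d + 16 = (d + 4)*(d^2 - 5*d + 4) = (d - 4)*(d + 4)*(d - 1)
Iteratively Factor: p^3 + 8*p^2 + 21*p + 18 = (p + 3)*(p^2 + 5*p + 6) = (p + 3)^2*(p + 2)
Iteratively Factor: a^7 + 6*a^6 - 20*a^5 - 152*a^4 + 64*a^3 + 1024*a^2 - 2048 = (a - 4)*(a^6 + 10*a^5 + 20*a^4 - 72*a^3 - 224*a^2 + 128*a + 512) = (a - 4)*(a - 2)*(a^5 + 12*a^4 + 44*a^3 + 16*a^2 - 192*a - 256) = (a - 4)*(a - 2)^2*(a^4 + 14*a^3 + 72*a^2 + 160*a + 128) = (a - 4)*(a - 2)^2*(a + 4)*(a^3 + 10*a^2 + 32*a + 32) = (a - 4)*(a - 2)^2*(a + 2)*(a + 4)*(a^2 + 8*a + 16) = (a - 4)*(a - 2)^2*(a + 2)*(a + 4)^2*(a + 4)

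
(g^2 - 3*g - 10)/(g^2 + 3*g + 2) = (g - 5)/(g + 1)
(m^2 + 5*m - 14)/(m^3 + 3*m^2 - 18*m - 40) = (m^2 + 5*m - 14)/(m^3 + 3*m^2 - 18*m - 40)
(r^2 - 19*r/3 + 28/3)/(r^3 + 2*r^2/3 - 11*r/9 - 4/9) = 3*(3*r^2 - 19*r + 28)/(9*r^3 + 6*r^2 - 11*r - 4)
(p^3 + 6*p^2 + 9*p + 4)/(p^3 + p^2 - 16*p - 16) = (p + 1)/(p - 4)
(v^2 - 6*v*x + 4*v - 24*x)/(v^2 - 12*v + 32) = (v^2 - 6*v*x + 4*v - 24*x)/(v^2 - 12*v + 32)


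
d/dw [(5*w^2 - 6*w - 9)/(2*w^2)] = 3*(w + 3)/w^3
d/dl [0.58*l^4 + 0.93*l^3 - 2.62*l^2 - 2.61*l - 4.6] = 2.32*l^3 + 2.79*l^2 - 5.24*l - 2.61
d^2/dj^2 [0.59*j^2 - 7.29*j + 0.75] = 1.18000000000000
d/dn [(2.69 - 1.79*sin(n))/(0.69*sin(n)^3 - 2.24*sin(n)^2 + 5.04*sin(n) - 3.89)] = (2.4702*sin(n)^3 - 9.5779*sin(n)^2 + 12.0512*sin(n) - 6.5945)*cos(n)/(0.4761*sin(n)^6 - 3.0912*sin(n)^5 + 11.9728*sin(n)^4 - 27.9474*sin(n)^3 + 42.8288*sin(n)^2 - 39.2112*sin(n) + 15.1321)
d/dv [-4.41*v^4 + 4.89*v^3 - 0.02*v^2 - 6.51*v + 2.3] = -17.64*v^3 + 14.67*v^2 - 0.04*v - 6.51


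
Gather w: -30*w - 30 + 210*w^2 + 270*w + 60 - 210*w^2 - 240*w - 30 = 0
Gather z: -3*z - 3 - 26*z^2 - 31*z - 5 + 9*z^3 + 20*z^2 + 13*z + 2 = 9*z^3 - 6*z^2 - 21*z - 6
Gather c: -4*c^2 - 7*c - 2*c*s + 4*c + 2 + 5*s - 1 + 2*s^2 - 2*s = -4*c^2 + c*(-2*s - 3) + 2*s^2 + 3*s + 1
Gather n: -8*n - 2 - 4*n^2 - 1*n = -4*n^2 - 9*n - 2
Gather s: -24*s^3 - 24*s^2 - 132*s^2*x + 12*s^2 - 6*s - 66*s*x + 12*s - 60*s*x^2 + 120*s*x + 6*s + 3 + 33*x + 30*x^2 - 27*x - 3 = -24*s^3 + s^2*(-132*x - 12) + s*(-60*x^2 + 54*x + 12) + 30*x^2 + 6*x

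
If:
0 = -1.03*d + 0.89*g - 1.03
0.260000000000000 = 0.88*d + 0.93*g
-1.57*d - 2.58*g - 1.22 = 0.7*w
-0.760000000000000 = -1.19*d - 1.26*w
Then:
No Solution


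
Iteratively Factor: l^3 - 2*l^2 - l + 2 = (l + 1)*(l^2 - 3*l + 2) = (l - 1)*(l + 1)*(l - 2)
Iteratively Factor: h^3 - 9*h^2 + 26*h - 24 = (h - 3)*(h^2 - 6*h + 8) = (h - 3)*(h - 2)*(h - 4)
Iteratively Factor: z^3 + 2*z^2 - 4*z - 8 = (z - 2)*(z^2 + 4*z + 4) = (z - 2)*(z + 2)*(z + 2)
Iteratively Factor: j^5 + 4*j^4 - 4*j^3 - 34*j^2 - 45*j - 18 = (j - 3)*(j^4 + 7*j^3 + 17*j^2 + 17*j + 6) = (j - 3)*(j + 2)*(j^3 + 5*j^2 + 7*j + 3) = (j - 3)*(j + 1)*(j + 2)*(j^2 + 4*j + 3) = (j - 3)*(j + 1)^2*(j + 2)*(j + 3)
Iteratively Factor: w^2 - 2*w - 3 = (w - 3)*(w + 1)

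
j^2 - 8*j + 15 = (j - 5)*(j - 3)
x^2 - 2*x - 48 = (x - 8)*(x + 6)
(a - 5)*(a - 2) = a^2 - 7*a + 10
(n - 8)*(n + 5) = n^2 - 3*n - 40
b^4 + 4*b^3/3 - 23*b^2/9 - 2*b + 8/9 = (b - 4/3)*(b - 1/3)*(b + 1)*(b + 2)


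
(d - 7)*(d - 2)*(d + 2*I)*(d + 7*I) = d^4 - 9*d^3 + 9*I*d^3 - 81*I*d^2 + 126*d + 126*I*d - 196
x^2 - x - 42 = (x - 7)*(x + 6)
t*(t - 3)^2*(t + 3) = t^4 - 3*t^3 - 9*t^2 + 27*t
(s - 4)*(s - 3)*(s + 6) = s^3 - s^2 - 30*s + 72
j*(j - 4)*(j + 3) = j^3 - j^2 - 12*j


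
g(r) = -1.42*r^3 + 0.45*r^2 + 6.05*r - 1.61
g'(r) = -4.26*r^2 + 0.9*r + 6.05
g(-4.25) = 89.81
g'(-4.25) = -74.72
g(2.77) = -11.58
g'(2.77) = -24.14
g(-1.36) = -5.43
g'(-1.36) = -3.05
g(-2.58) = 10.16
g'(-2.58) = -24.63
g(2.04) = 0.55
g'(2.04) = -9.84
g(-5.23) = 182.20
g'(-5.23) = -115.18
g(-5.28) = 188.01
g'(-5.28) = -117.46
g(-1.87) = -2.06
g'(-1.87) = -10.53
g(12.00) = -2317.97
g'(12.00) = -596.59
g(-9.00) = 1015.57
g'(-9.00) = -347.11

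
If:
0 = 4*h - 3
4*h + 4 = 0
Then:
No Solution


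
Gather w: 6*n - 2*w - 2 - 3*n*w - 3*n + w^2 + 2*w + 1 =-3*n*w + 3*n + w^2 - 1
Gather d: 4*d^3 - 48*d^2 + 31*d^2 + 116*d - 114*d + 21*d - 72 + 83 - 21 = 4*d^3 - 17*d^2 + 23*d - 10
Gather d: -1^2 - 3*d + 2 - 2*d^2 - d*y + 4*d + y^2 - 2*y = -2*d^2 + d*(1 - y) + y^2 - 2*y + 1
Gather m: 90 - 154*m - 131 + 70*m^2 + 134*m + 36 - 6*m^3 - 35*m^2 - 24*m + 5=-6*m^3 + 35*m^2 - 44*m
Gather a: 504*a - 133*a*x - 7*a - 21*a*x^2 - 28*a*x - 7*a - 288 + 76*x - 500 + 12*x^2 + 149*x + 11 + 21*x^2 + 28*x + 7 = a*(-21*x^2 - 161*x + 490) + 33*x^2 + 253*x - 770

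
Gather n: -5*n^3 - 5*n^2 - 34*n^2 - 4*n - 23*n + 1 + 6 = -5*n^3 - 39*n^2 - 27*n + 7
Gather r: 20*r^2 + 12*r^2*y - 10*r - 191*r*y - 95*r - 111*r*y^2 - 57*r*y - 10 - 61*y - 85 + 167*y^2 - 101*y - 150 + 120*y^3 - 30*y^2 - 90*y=r^2*(12*y + 20) + r*(-111*y^2 - 248*y - 105) + 120*y^3 + 137*y^2 - 252*y - 245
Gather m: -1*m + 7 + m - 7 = 0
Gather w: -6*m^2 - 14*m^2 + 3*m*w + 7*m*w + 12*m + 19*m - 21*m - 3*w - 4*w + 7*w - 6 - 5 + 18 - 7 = -20*m^2 + 10*m*w + 10*m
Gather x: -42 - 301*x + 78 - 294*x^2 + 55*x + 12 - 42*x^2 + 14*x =-336*x^2 - 232*x + 48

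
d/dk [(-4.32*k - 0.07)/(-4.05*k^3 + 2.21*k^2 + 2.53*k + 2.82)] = (-34.992*k^3 + 8.6967*k^2 + 0.3094*k - 12.0053)/(16.4025*k^6 - 17.901*k^5 - 15.6089*k^4 - 11.6594*k^3 + 18.8653*k^2 + 14.2692*k + 7.9524)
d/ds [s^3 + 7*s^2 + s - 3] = 3*s^2 + 14*s + 1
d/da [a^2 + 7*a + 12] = 2*a + 7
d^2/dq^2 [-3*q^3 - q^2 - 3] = -18*q - 2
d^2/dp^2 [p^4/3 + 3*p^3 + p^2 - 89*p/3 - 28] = 4*p^2 + 18*p + 2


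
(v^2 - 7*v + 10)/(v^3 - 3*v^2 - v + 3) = (v^2 - 7*v + 10)/(v^3 - 3*v^2 - v + 3)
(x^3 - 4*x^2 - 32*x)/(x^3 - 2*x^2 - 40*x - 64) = x/(x + 2)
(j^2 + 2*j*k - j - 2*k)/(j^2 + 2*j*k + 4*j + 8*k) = (j - 1)/(j + 4)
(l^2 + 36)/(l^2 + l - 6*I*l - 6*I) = (l + 6*I)/(l + 1)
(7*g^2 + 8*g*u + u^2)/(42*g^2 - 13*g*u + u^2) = (7*g^2 + 8*g*u + u^2)/(42*g^2 - 13*g*u + u^2)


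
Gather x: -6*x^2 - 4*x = -6*x^2 - 4*x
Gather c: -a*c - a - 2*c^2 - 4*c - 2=-a - 2*c^2 + c*(-a - 4) - 2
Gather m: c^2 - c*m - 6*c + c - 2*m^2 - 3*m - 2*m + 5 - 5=c^2 - 5*c - 2*m^2 + m*(-c - 5)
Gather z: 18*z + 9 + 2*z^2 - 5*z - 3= 2*z^2 + 13*z + 6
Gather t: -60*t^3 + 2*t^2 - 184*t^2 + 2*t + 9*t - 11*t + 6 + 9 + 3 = -60*t^3 - 182*t^2 + 18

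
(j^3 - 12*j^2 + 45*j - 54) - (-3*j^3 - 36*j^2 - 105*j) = 4*j^3 + 24*j^2 + 150*j - 54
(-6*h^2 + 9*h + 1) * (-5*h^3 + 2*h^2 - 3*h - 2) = 30*h^5 - 57*h^4 + 31*h^3 - 13*h^2 - 21*h - 2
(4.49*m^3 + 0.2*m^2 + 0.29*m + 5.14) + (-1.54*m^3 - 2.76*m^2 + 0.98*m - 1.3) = 2.95*m^3 - 2.56*m^2 + 1.27*m + 3.84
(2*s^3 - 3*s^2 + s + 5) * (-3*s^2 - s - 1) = -6*s^5 + 7*s^4 - 2*s^3 - 13*s^2 - 6*s - 5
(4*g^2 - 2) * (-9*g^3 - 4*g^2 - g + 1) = -36*g^5 - 16*g^4 + 14*g^3 + 12*g^2 + 2*g - 2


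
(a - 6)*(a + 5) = a^2 - a - 30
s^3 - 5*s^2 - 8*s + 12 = (s - 6)*(s - 1)*(s + 2)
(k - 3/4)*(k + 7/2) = k^2 + 11*k/4 - 21/8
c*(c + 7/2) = c^2 + 7*c/2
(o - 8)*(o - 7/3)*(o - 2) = o^3 - 37*o^2/3 + 118*o/3 - 112/3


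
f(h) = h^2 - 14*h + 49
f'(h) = 2*h - 14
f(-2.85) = 97.02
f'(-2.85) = -19.70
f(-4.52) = 132.71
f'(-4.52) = -23.04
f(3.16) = 14.75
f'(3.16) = -7.68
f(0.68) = 39.94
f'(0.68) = -12.64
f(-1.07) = 65.12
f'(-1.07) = -16.14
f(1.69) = 28.20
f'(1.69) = -10.62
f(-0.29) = 53.14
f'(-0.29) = -14.58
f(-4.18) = 124.99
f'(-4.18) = -22.36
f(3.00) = 16.00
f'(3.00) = -8.00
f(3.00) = 16.00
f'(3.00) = -8.00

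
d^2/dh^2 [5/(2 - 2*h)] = -5/(h - 1)^3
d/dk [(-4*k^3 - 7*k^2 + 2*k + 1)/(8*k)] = -k - 7/8 - 1/(8*k^2)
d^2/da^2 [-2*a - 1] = 0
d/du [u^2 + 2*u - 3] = 2*u + 2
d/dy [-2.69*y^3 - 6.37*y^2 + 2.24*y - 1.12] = -8.07*y^2 - 12.74*y + 2.24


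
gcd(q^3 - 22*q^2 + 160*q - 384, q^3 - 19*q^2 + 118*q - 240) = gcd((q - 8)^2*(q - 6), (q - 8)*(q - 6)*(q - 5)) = q^2 - 14*q + 48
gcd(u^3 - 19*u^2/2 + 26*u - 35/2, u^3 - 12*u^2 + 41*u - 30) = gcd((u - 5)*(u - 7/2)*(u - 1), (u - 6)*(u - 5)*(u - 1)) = u^2 - 6*u + 5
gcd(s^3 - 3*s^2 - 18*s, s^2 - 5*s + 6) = 1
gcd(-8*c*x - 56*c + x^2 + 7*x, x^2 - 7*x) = 1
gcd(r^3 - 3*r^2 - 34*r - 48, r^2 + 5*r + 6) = r^2 + 5*r + 6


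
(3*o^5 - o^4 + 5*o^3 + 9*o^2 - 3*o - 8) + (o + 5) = 3*o^5 - o^4 + 5*o^3 + 9*o^2 - 2*o - 3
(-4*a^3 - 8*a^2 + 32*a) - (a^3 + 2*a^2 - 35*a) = -5*a^3 - 10*a^2 + 67*a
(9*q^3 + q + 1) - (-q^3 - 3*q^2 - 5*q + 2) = 10*q^3 + 3*q^2 + 6*q - 1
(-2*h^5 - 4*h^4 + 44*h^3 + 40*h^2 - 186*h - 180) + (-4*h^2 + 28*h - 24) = -2*h^5 - 4*h^4 + 44*h^3 + 36*h^2 - 158*h - 204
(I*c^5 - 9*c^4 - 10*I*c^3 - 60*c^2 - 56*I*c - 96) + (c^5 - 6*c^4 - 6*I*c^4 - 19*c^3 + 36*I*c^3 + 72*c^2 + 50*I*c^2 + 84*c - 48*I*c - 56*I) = c^5 + I*c^5 - 15*c^4 - 6*I*c^4 - 19*c^3 + 26*I*c^3 + 12*c^2 + 50*I*c^2 + 84*c - 104*I*c - 96 - 56*I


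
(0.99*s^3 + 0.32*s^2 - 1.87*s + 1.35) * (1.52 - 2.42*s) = -2.3958*s^4 + 0.7304*s^3 + 5.0118*s^2 - 6.1094*s + 2.052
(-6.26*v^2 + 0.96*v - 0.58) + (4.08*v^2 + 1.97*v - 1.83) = -2.18*v^2 + 2.93*v - 2.41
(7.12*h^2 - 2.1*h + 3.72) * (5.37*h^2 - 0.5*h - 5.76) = 38.2344*h^4 - 14.837*h^3 - 19.9848*h^2 + 10.236*h - 21.4272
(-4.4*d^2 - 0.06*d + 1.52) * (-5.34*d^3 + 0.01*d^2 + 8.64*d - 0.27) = 23.496*d^5 + 0.2764*d^4 - 46.1334*d^3 + 0.6848*d^2 + 13.149*d - 0.4104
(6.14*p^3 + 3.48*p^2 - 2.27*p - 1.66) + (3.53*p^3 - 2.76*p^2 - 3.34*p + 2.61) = 9.67*p^3 + 0.72*p^2 - 5.61*p + 0.95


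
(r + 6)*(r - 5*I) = r^2 + 6*r - 5*I*r - 30*I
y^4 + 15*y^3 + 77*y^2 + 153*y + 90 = (y + 1)*(y + 3)*(y + 5)*(y + 6)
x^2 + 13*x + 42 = (x + 6)*(x + 7)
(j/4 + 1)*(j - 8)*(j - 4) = j^3/4 - 2*j^2 - 4*j + 32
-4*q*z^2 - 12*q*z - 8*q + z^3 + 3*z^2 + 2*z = (-4*q + z)*(z + 1)*(z + 2)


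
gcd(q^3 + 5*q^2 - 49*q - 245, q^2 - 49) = q^2 - 49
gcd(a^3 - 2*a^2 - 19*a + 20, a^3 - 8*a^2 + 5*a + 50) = a - 5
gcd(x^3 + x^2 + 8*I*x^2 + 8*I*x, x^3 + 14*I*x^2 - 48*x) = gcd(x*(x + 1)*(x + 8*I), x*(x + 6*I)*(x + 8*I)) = x^2 + 8*I*x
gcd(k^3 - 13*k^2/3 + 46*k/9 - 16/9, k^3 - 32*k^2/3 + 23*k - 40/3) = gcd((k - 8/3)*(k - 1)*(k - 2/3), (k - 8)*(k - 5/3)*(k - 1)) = k - 1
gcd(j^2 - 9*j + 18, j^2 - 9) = j - 3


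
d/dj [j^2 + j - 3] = 2*j + 1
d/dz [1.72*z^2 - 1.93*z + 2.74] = 3.44*z - 1.93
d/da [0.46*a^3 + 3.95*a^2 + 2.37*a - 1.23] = 1.38*a^2 + 7.9*a + 2.37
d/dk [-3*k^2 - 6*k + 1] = -6*k - 6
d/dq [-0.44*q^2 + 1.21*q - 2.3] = 1.21 - 0.88*q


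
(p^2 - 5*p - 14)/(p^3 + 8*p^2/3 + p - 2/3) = 3*(p - 7)/(3*p^2 + 2*p - 1)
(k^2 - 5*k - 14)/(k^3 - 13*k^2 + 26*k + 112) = 1/(k - 8)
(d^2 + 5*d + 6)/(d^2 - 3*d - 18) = (d + 2)/(d - 6)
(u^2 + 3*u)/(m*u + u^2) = (u + 3)/(m + u)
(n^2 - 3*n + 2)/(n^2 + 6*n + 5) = (n^2 - 3*n + 2)/(n^2 + 6*n + 5)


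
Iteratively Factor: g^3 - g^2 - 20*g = (g + 4)*(g^2 - 5*g) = (g - 5)*(g + 4)*(g)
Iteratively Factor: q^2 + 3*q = (q)*(q + 3)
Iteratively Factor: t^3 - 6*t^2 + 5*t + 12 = (t - 4)*(t^2 - 2*t - 3) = (t - 4)*(t + 1)*(t - 3)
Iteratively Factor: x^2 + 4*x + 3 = (x + 3)*(x + 1)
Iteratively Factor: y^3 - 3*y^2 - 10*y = (y)*(y^2 - 3*y - 10) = y*(y - 5)*(y + 2)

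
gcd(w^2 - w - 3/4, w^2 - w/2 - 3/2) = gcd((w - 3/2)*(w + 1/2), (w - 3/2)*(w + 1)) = w - 3/2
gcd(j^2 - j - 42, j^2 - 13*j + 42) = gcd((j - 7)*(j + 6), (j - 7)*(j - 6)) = j - 7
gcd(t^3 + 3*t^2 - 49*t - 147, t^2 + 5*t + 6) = t + 3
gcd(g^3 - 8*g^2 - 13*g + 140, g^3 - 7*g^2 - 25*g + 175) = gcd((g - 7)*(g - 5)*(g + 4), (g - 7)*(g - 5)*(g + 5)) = g^2 - 12*g + 35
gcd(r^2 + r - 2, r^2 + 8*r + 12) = r + 2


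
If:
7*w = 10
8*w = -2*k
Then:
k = -40/7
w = 10/7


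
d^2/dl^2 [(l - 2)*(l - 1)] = 2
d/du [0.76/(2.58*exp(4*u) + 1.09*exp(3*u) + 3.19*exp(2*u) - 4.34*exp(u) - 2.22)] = (-7.8432*exp(3*u) - 2.4852*exp(2*u) - 4.8488*exp(u) + 3.2984)*exp(u)/(2.58*exp(4*u) + 1.09*exp(3*u) + 3.19*exp(2*u) - 4.34*exp(u) - 2.22)^2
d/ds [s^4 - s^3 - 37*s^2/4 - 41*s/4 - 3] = 4*s^3 - 3*s^2 - 37*s/2 - 41/4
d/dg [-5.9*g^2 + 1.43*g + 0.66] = 1.43 - 11.8*g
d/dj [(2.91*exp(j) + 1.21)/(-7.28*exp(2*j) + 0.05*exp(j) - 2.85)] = (21.1848*exp(2*j) + 17.6176*exp(j) - 8.354)*exp(j)/(52.9984*exp(4*j) - 0.728*exp(3*j) + 41.4985*exp(2*j) - 0.285*exp(j) + 8.1225)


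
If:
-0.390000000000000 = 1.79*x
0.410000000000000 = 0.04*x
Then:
No Solution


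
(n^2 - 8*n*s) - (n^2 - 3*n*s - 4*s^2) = -5*n*s + 4*s^2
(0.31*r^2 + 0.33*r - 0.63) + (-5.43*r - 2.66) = 0.31*r^2 - 5.1*r - 3.29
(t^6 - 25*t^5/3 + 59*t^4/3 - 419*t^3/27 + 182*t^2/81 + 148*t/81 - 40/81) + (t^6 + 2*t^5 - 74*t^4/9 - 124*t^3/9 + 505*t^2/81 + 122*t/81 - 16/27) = 2*t^6 - 19*t^5/3 + 103*t^4/9 - 791*t^3/27 + 229*t^2/27 + 10*t/3 - 88/81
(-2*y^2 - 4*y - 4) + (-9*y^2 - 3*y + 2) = -11*y^2 - 7*y - 2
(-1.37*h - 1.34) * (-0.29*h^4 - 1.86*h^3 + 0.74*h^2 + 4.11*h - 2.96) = 0.3973*h^5 + 2.9368*h^4 + 1.4786*h^3 - 6.6223*h^2 - 1.4522*h + 3.9664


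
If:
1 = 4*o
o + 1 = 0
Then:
No Solution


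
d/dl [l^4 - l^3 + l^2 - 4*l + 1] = 4*l^3 - 3*l^2 + 2*l - 4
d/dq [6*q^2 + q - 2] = 12*q + 1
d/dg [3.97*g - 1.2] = 3.97000000000000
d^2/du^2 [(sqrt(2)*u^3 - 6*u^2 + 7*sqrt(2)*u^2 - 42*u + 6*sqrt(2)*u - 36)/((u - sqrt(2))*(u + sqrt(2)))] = 4*(-21*u^3 + 4*sqrt(2)*u^3 - 72*u^2 + 21*sqrt(2)*u^2 - 126*u + 24*sqrt(2)*u - 48 + 14*sqrt(2))/(u^6 - 6*u^4 + 12*u^2 - 8)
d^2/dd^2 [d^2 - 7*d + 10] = 2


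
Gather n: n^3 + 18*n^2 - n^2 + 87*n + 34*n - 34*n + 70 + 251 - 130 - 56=n^3 + 17*n^2 + 87*n + 135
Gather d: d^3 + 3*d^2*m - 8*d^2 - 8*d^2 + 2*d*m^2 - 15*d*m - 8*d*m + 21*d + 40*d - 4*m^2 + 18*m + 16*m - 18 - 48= d^3 + d^2*(3*m - 16) + d*(2*m^2 - 23*m + 61) - 4*m^2 + 34*m - 66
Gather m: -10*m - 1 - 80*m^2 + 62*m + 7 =-80*m^2 + 52*m + 6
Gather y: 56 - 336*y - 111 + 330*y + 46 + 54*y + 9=48*y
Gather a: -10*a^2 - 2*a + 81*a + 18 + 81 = -10*a^2 + 79*a + 99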